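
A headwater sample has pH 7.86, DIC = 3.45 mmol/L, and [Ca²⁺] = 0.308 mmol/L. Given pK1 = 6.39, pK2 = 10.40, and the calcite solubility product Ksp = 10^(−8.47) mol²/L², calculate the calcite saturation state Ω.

α₂ = 1 / (1 + [H⁺]/K2 + [H⁺]²/(K1K2)) = 1 / (1 + 10^+2.54 + 10^+1.07)
   = 1 / (1 + 346.74 + 11.749) = 1/359.49 = 0.002782
[CO3²⁻] = α₂ × DIC = 0.002782 × 3.45 = 0.009597 mmol/L = 9.597 μmol/L
Ksp = 10^(−8.47) = 3.388×10^-9
Ω = [Ca²⁺][CO3²⁻]/Ksp = (0.308×10^-3)(9.597×10^-6) / 3.388×10^-9 = 0.872

Ω = 0.872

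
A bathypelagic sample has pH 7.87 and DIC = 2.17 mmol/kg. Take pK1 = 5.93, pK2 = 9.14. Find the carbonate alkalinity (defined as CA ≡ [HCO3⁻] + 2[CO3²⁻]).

CA = 2.26 mmol/kg

CA = [HCO3⁻] + 2[CO3²⁻] = (α₁ + 2α₂)·DIC
At pH 7.87: [H⁺]/K1 = 10^-1.94 = 0.011482, K2/[H⁺] = 10^-1.27 = 0.053703
α₁ = 1/(1 + 0.011482 + 0.053703) = 1/1.0652 = 0.9388; α₂ = α₁·K2/[H⁺] = 0.05042
α₁ + 2α₂ = 1.0396
CA = 1.0396 × 2.17 = 2.26 mmol/kg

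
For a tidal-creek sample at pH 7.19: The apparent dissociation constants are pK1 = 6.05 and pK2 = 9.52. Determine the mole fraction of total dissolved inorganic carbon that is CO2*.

α₀ = 1 / (1 + K1/[H⁺] + K1K2/[H⁺]²) = 1 / (1 + 10^+1.14 + 10^-1.19)
   = 1 / (1 + 13.804 + 0.064565) = 1/14.868 = 0.06726

α₀ = 0.0673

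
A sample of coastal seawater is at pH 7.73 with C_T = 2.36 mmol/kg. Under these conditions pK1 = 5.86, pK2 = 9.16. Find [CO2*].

[CO2*] = 0.0303 mmol/kg

α₀ = 1 / (1 + K1/[H⁺] + K1K2/[H⁺]²) = 1 / (1 + 10^+1.87 + 10^+0.44)
   = 1 / (1 + 74.131 + 2.7542) = 1/77.885 = 0.01284
[CO2*] = α₀ × DIC = 0.01284 × 2.36 = 0.0303 mmol/kg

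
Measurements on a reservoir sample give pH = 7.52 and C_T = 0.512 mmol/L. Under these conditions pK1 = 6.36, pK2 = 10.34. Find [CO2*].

α₀ = 1 / (1 + K1/[H⁺] + K1K2/[H⁺]²) = 1 / (1 + 10^+1.16 + 10^-1.66)
   = 1 / (1 + 14.454 + 0.021878) = 1/15.476 = 0.06462
[CO2*] = α₀ × DIC = 0.06462 × 0.512 = 0.0331 mmol/L

[CO2*] = 0.0331 mmol/L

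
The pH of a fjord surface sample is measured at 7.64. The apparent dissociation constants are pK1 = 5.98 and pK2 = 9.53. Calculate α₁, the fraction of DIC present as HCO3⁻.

α₁ = 1 / (1 + [H⁺]/K1 + K2/[H⁺]) = 1 / (1 + 10^-1.66 + 10^-1.89)
   = 1 / (1 + 0.021878 + 0.012882) = 1/1.0348 = 0.9664

α₁ = 0.966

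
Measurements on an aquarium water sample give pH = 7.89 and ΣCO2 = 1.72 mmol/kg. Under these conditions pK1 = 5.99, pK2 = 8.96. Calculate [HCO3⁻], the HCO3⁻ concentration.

[HCO3⁻] = 1.57 mmol/kg

α₁ = 1 / (1 + [H⁺]/K1 + K2/[H⁺]) = 1 / (1 + 10^-1.90 + 10^-1.07)
   = 1 / (1 + 0.012589 + 0.085114) = 1/1.0977 = 0.9110
[HCO3⁻] = α₁ × DIC = 0.9110 × 1.72 = 1.57 mmol/kg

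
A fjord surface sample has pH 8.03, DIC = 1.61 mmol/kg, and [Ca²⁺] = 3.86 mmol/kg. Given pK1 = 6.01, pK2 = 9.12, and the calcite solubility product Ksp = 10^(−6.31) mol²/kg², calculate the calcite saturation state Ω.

α₂ = 1 / (1 + [H⁺]/K2 + [H⁺]²/(K1K2)) = 1 / (1 + 10^+1.09 + 10^-0.93)
   = 1 / (1 + 12.303 + 0.11749) = 1/13.420 = 0.07451
[CO3²⁻] = α₂ × DIC = 0.07451 × 1.61 = 0.1200 mmol/kg
Ksp = 10^(−6.31) = 4.898×10^-7
Ω = [Ca²⁺][CO3²⁻]/Ksp = (3.86×10^-3)(1.200×10^-4) / 4.898×10^-7 = 0.945

Ω = 0.945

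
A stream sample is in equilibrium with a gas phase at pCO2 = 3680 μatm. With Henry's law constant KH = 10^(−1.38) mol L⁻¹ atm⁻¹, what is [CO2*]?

[CO2*] = 153 μmol/L

KH = 10^(−1.38) = 4.169×10^-2 mol L⁻¹ atm⁻¹
[CO2*] = KH · pCO2 = 4.169×10^-2 × 3680×10^-6 atm = 1.53×10^-4 mol/L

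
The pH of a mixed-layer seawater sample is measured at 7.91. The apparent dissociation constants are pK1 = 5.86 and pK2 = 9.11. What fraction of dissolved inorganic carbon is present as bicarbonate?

α₁ = 1 / (1 + [H⁺]/K1 + K2/[H⁺]) = 1 / (1 + 10^-2.05 + 10^-1.20)
   = 1 / (1 + 0.0089125 + 0.063096) = 1/1.0720 = 0.9328

α₁ = 0.933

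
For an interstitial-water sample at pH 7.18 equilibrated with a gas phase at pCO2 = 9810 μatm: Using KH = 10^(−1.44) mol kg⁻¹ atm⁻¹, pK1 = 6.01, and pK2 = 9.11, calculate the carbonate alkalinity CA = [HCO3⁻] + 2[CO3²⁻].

CA = 5.39 mmol/kg

[CO2*] = KH · pCO2 = 10^(−1.44) × 9810×10^-6 = 3.562×10^-4 mol/kg
α₀ = 1/(1 + K1/[H⁺] + K1K2/[H⁺]²) = 1/(1 + 10^+1.17 + 10^-0.76) = 0.06264
DIC = [CO2*]/α₀ = 3.562×10^-4 / 0.06264 = 5.686 mmol/kg
CA = (α₁ + 2α₂)·DIC = (0.9265 + 2×0.01089) × 5.686 = 5.39 mmol/kg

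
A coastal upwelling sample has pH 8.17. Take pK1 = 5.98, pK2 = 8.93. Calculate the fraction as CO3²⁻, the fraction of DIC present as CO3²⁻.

α₂ = 1 / (1 + [H⁺]/K2 + [H⁺]²/(K1K2)) = 1 / (1 + 10^+0.76 + 10^-1.43)
   = 1 / (1 + 5.7544 + 0.037154) = 1/6.7916 = 0.1472

α₂ = 0.147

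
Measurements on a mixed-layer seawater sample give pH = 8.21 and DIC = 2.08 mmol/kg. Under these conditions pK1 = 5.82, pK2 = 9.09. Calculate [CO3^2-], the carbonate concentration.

[CO3²⁻] = 0.241 mmol/kg

α₂ = 1 / (1 + [H⁺]/K2 + [H⁺]²/(K1K2)) = 1 / (1 + 10^+0.88 + 10^-1.51)
   = 1 / (1 + 7.5858 + 0.030903) = 1/8.6167 = 0.1161
[CO3²⁻] = α₂ × DIC = 0.1161 × 2.08 = 0.241 mmol/kg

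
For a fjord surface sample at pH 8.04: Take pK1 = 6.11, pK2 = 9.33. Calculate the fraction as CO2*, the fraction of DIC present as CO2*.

α₀ = 1 / (1 + K1/[H⁺] + K1K2/[H⁺]²) = 1 / (1 + 10^+1.93 + 10^+0.64)
   = 1 / (1 + 85.114 + 4.3652) = 1/90.479 = 0.01105

α₀ = 0.0111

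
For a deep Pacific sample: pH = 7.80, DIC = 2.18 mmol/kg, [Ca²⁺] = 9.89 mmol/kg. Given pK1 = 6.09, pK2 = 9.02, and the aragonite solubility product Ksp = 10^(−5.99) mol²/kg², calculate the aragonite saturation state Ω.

Ω = 1.18

α₂ = 1 / (1 + [H⁺]/K2 + [H⁺]²/(K1K2)) = 1 / (1 + 10^+1.22 + 10^-0.49)
   = 1 / (1 + 16.596 + 0.32359) = 1/17.919 = 0.05581
[CO3²⁻] = α₂ × DIC = 0.05581 × 2.18 = 0.1217 mmol/kg
Ksp = 10^(−5.99) = 1.023×10^-6
Ω = [Ca²⁺][CO3²⁻]/Ksp = (9.89×10^-3)(1.217×10^-4) / 1.023×10^-6 = 1.18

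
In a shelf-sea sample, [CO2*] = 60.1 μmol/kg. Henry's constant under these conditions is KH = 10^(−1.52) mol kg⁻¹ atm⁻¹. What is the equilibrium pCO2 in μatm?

pCO2 = 1990 μatm

KH = 10^(−1.52) = 3.020×10^-2 mol kg⁻¹ atm⁻¹
pCO2 = [CO2*]/KH = 60.1×10^-6 / 3.020×10^-2 = 1.99×10^-3 atm = 1990 μatm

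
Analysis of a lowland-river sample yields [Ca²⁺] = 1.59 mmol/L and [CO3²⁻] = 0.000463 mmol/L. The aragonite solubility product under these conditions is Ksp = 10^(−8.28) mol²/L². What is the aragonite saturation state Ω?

Ω = 0.140

Ksp = 10^(−8.28) = 5.248×10^-9
Ω = [Ca²⁺][CO3²⁻]/Ksp = (1.59×10^-3)(0.000463×10^-3) / 5.248×10^-9 = 0.140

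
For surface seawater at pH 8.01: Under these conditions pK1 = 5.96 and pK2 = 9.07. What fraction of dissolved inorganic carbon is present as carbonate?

α₂ = 1 / (1 + [H⁺]/K2 + [H⁺]²/(K1K2)) = 1 / (1 + 10^+1.06 + 10^-0.99)
   = 1 / (1 + 11.482 + 0.10233) = 1/12.584 = 0.07947

α₂ = 0.0795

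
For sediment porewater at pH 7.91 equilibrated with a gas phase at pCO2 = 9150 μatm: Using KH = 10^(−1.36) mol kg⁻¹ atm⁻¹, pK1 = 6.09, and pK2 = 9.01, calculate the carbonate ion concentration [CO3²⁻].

[CO3²⁻] = 2.10 mmol/kg

[CO2*] = KH · pCO2 = 10^(−1.36) × 9150×10^-6 = 3.994×10^-4 mol/kg
α₀ = 1/(1 + K1/[H⁺] + K1K2/[H⁺]²) = 1/(1 + 10^+1.82 + 10^+0.72) = 0.01383
DIC = [CO2*]/α₀ = 3.994×10^-4 / 0.01383 = 28.88 mmol/kg
[CO3²⁻] = α₂·DIC; α₂ = 0.07257, so [CO3²⁻] = 0.07257 × 28.88 = 2.10 mmol/kg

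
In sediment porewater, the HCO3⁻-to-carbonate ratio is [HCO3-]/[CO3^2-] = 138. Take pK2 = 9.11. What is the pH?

pH = 6.97

From K2 = [H⁺][CO3^2-]/[HCO3-]:  pH = pK2 − log₁₀([HCO3-]/[CO3^2-])
log₁₀(138) = +2.140
pH = 9.11 − (+2.140) = 6.97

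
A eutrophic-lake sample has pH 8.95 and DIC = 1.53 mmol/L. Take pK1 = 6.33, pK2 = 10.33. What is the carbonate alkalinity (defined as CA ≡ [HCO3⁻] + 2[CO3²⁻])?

CA = 1.59 mmol/L

CA = [HCO3⁻] + 2[CO3²⁻] = (α₁ + 2α₂)·DIC
At pH 8.95: [H⁺]/K1 = 10^-2.62 = 0.0023988, K2/[H⁺] = 10^-1.38 = 0.041687
α₁ = 1/(1 + 0.0023988 + 0.041687) = 1/1.0441 = 0.9578; α₂ = α₁·K2/[H⁺] = 0.03993
α₁ + 2α₂ = 1.0376
CA = 1.0376 × 1.53 = 1.59 mmol/L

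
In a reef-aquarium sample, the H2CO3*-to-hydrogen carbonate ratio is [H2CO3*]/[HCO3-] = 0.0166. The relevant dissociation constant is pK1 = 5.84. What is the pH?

From K1 = [H⁺][HCO3-]/[H2CO3*]:  pH = pK1 − log₁₀([H2CO3*]/[HCO3-])
log₁₀(0.0166) = -1.780
pH = 5.84 − (-1.780) = 7.62

pH = 7.62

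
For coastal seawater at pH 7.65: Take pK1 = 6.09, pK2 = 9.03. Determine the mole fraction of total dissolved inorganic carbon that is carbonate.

α₂ = 0.0390

α₂ = 1 / (1 + [H⁺]/K2 + [H⁺]²/(K1K2)) = 1 / (1 + 10^+1.38 + 10^-0.18)
   = 1 / (1 + 23.988 + 0.66069) = 1/25.649 = 0.03899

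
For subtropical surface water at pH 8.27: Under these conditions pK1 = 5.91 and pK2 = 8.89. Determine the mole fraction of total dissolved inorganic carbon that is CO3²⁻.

α₂ = 1 / (1 + [H⁺]/K2 + [H⁺]²/(K1K2)) = 1 / (1 + 10^+0.62 + 10^-1.74)
   = 1 / (1 + 4.1687 + 0.018197) = 1/5.1869 = 0.1928

α₂ = 0.193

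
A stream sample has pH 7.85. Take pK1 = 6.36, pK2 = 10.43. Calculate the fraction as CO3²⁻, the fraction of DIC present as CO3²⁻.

α₂ = 0.00254

α₂ = 1 / (1 + [H⁺]/K2 + [H⁺]²/(K1K2)) = 1 / (1 + 10^+2.58 + 10^+1.09)
   = 1 / (1 + 380.19 + 12.303) = 1/393.49 = 0.002541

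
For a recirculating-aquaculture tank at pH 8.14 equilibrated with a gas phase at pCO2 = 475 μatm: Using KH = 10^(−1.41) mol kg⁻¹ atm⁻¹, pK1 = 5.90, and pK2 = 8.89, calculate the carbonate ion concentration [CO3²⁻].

[CO3²⁻] = 0.571 mmol/kg

[CO2*] = KH · pCO2 = 10^(−1.41) × 475×10^-6 = 1.848×10^-5 mol/kg
α₀ = 1/(1 + K1/[H⁺] + K1K2/[H⁺]²) = 1/(1 + 10^+2.24 + 10^+1.49) = 0.004862
DIC = [CO2*]/α₀ = 1.848×10^-5 / 0.004862 = 3.801 mmol/kg
[CO3²⁻] = α₂·DIC; α₂ = 0.1502, so [CO3²⁻] = 0.1502 × 3.801 = 0.571 mmol/kg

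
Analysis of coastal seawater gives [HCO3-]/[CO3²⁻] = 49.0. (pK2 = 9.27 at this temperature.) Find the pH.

From K2 = [H⁺][CO3²⁻]/[HCO3-]:  pH = pK2 − log₁₀([HCO3-]/[CO3²⁻])
log₁₀(49.0) = +1.690
pH = 9.27 − (+1.690) = 7.58

pH = 7.58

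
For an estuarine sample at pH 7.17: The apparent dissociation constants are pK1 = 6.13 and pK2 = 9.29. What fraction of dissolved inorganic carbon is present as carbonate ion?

α₂ = 0.00690

α₂ = 1 / (1 + [H⁺]/K2 + [H⁺]²/(K1K2)) = 1 / (1 + 10^+2.12 + 10^+1.08)
   = 1 / (1 + 131.83 + 12.023) = 1/144.85 = 0.006904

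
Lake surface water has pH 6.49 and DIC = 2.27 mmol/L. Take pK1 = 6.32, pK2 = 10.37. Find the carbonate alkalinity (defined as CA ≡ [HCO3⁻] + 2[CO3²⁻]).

CA = 1.35 mmol/L

CA = [HCO3⁻] + 2[CO3²⁻] = (α₁ + 2α₂)·DIC
At pH 6.49: [H⁺]/K1 = 10^-0.17 = 0.67608, K2/[H⁺] = 10^-3.88 = 0.00013183
α₁ = 1/(1 + 0.67608 + 0.00013183) = 1/1.6762 = 0.5966; α₂ = α₁·K2/[H⁺] = 7.864×10^-5
α₁ + 2α₂ = 0.5967
CA = 0.5967 × 2.27 = 1.35 mmol/L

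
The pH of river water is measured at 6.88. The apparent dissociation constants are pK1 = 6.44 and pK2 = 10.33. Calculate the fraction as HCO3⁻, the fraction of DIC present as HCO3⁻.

α₁ = 1 / (1 + [H⁺]/K1 + K2/[H⁺]) = 1 / (1 + 10^-0.44 + 10^-3.45)
   = 1 / (1 + 0.36308 + 0.00035481) = 1/1.3634 = 0.7334

α₁ = 0.733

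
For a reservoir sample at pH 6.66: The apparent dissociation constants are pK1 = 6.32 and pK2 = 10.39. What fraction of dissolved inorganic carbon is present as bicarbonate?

α₁ = 0.686

α₁ = 1 / (1 + [H⁺]/K1 + K2/[H⁺]) = 1 / (1 + 10^-0.34 + 10^-3.73)
   = 1 / (1 + 0.45709 + 0.00018621) = 1/1.4573 = 0.6862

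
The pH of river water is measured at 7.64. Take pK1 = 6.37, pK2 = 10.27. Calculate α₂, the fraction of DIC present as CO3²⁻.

α₂ = 1 / (1 + [H⁺]/K2 + [H⁺]²/(K1K2)) = 1 / (1 + 10^+2.63 + 10^+1.36)
   = 1 / (1 + 426.58 + 22.909) = 1/450.49 = 0.002220

α₂ = 0.00222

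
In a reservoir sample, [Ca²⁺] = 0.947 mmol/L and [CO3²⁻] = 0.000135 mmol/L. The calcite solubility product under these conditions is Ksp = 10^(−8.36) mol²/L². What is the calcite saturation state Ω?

Ksp = 10^(−8.36) = 4.365×10^-9
Ω = [Ca²⁺][CO3²⁻]/Ksp = (0.947×10^-3)(0.000135×10^-3) / 4.365×10^-9 = 0.0293

Ω = 0.0293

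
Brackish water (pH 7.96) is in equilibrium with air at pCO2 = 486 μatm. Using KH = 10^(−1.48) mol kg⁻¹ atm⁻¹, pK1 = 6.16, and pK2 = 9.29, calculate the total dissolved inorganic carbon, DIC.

DIC = 1.08 mmol/kg

[CO2*] = KH · pCO2 = 10^(−1.48) × 486×10^-6 = 1.609×10^-5 mol/kg
α₀ = 1/(1 + K1/[H⁺] + K1K2/[H⁺]²) = 1/(1 + 10^+1.80 + 10^+0.47) = 0.01491
DIC = [CO2*]/α₀ = 1.609×10^-5 / 0.01491 = 1.08 mmol/kg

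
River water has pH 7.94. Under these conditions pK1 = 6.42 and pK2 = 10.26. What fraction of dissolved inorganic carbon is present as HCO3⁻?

α₁ = 1 / (1 + [H⁺]/K1 + K2/[H⁺]) = 1 / (1 + 10^-1.52 + 10^-2.32)
   = 1 / (1 + 0.030200 + 0.0047863) = 1/1.0350 = 0.9662

α₁ = 0.966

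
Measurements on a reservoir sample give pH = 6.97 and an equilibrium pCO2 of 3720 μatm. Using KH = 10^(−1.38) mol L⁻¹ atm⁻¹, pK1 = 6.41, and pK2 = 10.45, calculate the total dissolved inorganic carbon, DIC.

DIC = 0.718 mmol/L

[CO2*] = KH · pCO2 = 10^(−1.38) × 3720×10^-6 = 1.551×10^-4 mol/L
α₀ = 1/(1 + K1/[H⁺] + K1K2/[H⁺]²) = 1/(1 + 10^+0.56 + 10^-2.92) = 0.2159
DIC = [CO2*]/α₀ = 1.551×10^-4 / 0.2159 = 0.718 mmol/L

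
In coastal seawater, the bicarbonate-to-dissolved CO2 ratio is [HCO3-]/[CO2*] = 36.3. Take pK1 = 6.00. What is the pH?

From K1 = [H⁺][HCO3-]/[CO2*]:  pH = pK1 + log₁₀([HCO3-]/[CO2*])
log₁₀(36.3) = +1.560
pH = 6.00 + (+1.560) = 7.56

pH = 7.56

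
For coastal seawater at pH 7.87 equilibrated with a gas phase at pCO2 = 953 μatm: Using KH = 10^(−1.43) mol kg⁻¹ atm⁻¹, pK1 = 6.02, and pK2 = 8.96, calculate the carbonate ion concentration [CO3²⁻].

[CO2*] = KH · pCO2 = 10^(−1.43) × 953×10^-6 = 3.541×10^-5 mol/kg
α₀ = 1/(1 + K1/[H⁺] + K1K2/[H⁺]²) = 1/(1 + 10^+1.85 + 10^+0.76) = 0.01290
DIC = [CO2*]/α₀ = 3.541×10^-5 / 0.01290 = 2.746 mmol/kg
[CO3²⁻] = α₂·DIC; α₂ = 0.07420, so [CO3²⁻] = 0.07420 × 2.746 = 0.204 mmol/kg

[CO3²⁻] = 0.204 mmol/kg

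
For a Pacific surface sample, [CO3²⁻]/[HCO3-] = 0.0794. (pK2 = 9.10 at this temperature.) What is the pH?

From K2 = [H⁺][CO3²⁻]/[HCO3-]:  pH = pK2 + log₁₀([CO3²⁻]/[HCO3-])
log₁₀(0.0794) = -1.100
pH = 9.10 + (-1.100) = 8.00

pH = 8.00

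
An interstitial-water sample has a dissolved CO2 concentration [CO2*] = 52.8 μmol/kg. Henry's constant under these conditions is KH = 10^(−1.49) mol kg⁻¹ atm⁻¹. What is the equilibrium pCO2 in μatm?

KH = 10^(−1.49) = 3.236×10^-2 mol kg⁻¹ atm⁻¹
pCO2 = [CO2*]/KH = 52.8×10^-6 / 3.236×10^-2 = 1.63×10^-3 atm = 1630 μatm

pCO2 = 1630 μatm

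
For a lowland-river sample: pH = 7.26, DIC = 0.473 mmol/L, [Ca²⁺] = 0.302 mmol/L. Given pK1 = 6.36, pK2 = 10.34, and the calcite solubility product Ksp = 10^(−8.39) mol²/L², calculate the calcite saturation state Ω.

α₂ = 1 / (1 + [H⁺]/K2 + [H⁺]²/(K1K2)) = 1 / (1 + 10^+3.08 + 10^+2.18)
   = 1 / (1 + 1202.3 + 151.36) = 1/1354.6 = 0.0007382
[CO3²⁻] = α₂ × DIC = 0.0007382 × 0.473 = 0.0003492 mmol/L = 0.3492 μmol/L
Ksp = 10^(−8.39) = 4.074×10^-9
Ω = [Ca²⁺][CO3²⁻]/Ksp = (0.302×10^-3)(3.492×10^-7) / 4.074×10^-9 = 0.0259

Ω = 0.0259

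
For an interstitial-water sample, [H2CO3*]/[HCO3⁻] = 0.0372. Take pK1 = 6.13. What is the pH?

pH = 7.56

From K1 = [H⁺][HCO3⁻]/[H2CO3*]:  pH = pK1 − log₁₀([H2CO3*]/[HCO3⁻])
log₁₀(0.0372) = -1.429
pH = 6.13 − (-1.429) = 7.56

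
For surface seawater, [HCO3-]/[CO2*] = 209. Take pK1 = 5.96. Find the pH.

pH = 8.28

From K1 = [H⁺][HCO3-]/[CO2*]:  pH = pK1 + log₁₀([HCO3-]/[CO2*])
log₁₀(209) = +2.320
pH = 5.96 + (+2.320) = 8.28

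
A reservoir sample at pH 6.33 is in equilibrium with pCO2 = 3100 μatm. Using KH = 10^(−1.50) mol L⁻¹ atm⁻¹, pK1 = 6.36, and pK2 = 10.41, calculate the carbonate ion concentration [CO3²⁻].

[CO2*] = KH · pCO2 = 10^(−1.50) × 3100×10^-6 = 9.803×10^-5 mol/L
α₀ = 1/(1 + K1/[H⁺] + K1K2/[H⁺]²) = 1/(1 + 10^-0.03 + 10^-4.11) = 0.5172
DIC = [CO2*]/α₀ = 9.803×10^-5 / 0.5172 = 0.1895 mmol/L
[CO3²⁻] = α₂·DIC; α₂ = 4.015×10^-5, so [CO3²⁻] = 4.015×10^-5 × 0.1895 = 7.61×10^-6 mmol/L = 0.00761 μmol/L

[CO3²⁻] = 0.00761 μmol/L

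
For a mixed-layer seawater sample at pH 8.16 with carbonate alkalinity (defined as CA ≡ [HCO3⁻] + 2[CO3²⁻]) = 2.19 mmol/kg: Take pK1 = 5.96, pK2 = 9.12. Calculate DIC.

DIC = 2.00 mmol/kg

CA = [HCO3⁻] + 2[CO3²⁻] = (α₁ + 2α₂)·DIC
At pH 8.16: [H⁺]/K1 = 10^-2.20 = 0.0063096, K2/[H⁺] = 10^-0.96 = 0.10965
α₁ = 1/(1 + 0.0063096 + 0.10965) = 1/1.1160 = 0.8961; α₂ = α₁·K2/[H⁺] = 0.09825
α₁ + 2α₂ = 1.0926
DIC = CA / (α₁ + 2α₂) = 2.19 / 1.0926 = 2.00 mmol/kg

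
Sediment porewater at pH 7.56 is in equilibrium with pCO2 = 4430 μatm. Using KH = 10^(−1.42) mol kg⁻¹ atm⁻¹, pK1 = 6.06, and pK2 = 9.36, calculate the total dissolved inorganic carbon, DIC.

DIC = 5.58 mmol/kg

[CO2*] = KH · pCO2 = 10^(−1.42) × 4430×10^-6 = 1.684×10^-4 mol/kg
α₀ = 1/(1 + K1/[H⁺] + K1K2/[H⁺]²) = 1/(1 + 10^+1.50 + 10^-0.30) = 0.03019
DIC = [CO2*]/α₀ = 1.684×10^-4 / 0.03019 = 5.58 mmol/kg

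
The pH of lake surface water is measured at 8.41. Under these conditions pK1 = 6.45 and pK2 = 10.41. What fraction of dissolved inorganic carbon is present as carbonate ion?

α₂ = 0.00979

α₂ = 1 / (1 + [H⁺]/K2 + [H⁺]²/(K1K2)) = 1 / (1 + 10^+2.00 + 10^+0.04)
   = 1 / (1 + 100.00 + 1.0965) = 1/102.10 = 0.009795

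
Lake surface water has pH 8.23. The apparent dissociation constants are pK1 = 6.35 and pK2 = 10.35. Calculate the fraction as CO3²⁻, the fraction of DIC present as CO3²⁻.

α₂ = 1 / (1 + [H⁺]/K2 + [H⁺]²/(K1K2)) = 1 / (1 + 10^+2.12 + 10^+0.24)
   = 1 / (1 + 131.83 + 1.7378) = 1/134.56 = 0.007431

α₂ = 0.00743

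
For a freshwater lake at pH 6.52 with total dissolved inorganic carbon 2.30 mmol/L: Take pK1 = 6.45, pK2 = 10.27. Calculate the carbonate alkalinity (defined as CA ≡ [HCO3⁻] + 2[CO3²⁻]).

CA = [HCO3⁻] + 2[CO3²⁻] = (α₁ + 2α₂)·DIC
At pH 6.52: [H⁺]/K1 = 10^-0.07 = 0.85114, K2/[H⁺] = 10^-3.75 = 0.00017783
α₁ = 1/(1 + 0.85114 + 0.00017783) = 1/1.8513 = 0.5402; α₂ = α₁·K2/[H⁺] = 9.605×10^-5
α₁ + 2α₂ = 0.5403
CA = 0.5403 × 2.30 = 1.24 mmol/L

CA = 1.24 mmol/L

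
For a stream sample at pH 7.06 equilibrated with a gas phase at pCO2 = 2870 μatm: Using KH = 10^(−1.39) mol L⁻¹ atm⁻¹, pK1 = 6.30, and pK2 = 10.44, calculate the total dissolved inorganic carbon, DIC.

[CO2*] = KH · pCO2 = 10^(−1.39) × 2870×10^-6 = 1.169×10^-4 mol/L
α₀ = 1/(1 + K1/[H⁺] + K1K2/[H⁺]²) = 1/(1 + 10^+0.76 + 10^-2.62) = 0.1480
DIC = [CO2*]/α₀ = 1.169×10^-4 / 0.1480 = 0.790 mmol/L

DIC = 0.790 mmol/L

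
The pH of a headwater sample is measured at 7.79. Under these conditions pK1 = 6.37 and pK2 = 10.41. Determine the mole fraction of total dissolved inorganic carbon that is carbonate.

α₂ = 1 / (1 + [H⁺]/K2 + [H⁺]²/(K1K2)) = 1 / (1 + 10^+2.62 + 10^+1.20)
   = 1 / (1 + 416.87 + 15.849) = 1/433.72 = 0.002306

α₂ = 0.00231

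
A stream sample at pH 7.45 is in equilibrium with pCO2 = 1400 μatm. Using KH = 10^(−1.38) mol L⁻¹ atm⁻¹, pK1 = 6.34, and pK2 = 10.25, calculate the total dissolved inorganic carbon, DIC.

DIC = 0.811 mmol/L

[CO2*] = KH · pCO2 = 10^(−1.38) × 1400×10^-6 = 5.836×10^-5 mol/L
α₀ = 1/(1 + K1/[H⁺] + K1K2/[H⁺]²) = 1/(1 + 10^+1.11 + 10^-1.69) = 0.07193
DIC = [CO2*]/α₀ = 5.836×10^-5 / 0.07193 = 0.811 mmol/L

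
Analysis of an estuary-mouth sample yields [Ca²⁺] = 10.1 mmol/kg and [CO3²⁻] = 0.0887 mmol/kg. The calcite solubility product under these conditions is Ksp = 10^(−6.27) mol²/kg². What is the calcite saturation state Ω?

Ω = 1.67

Ksp = 10^(−6.27) = 5.370×10^-7
Ω = [Ca²⁺][CO3²⁻]/Ksp = (10.1×10^-3)(0.0887×10^-3) / 5.370×10^-7 = 1.67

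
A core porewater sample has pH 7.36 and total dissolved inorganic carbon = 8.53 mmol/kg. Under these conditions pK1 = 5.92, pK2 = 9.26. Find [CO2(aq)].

[CO2*] = 0.295 mmol/kg

α₀ = 1 / (1 + K1/[H⁺] + K1K2/[H⁺]²) = 1 / (1 + 10^+1.44 + 10^-0.46)
   = 1 / (1 + 27.542 + 0.34674) = 1/28.889 = 0.03462
[CO2*] = α₀ × DIC = 0.03462 × 8.53 = 0.295 mmol/kg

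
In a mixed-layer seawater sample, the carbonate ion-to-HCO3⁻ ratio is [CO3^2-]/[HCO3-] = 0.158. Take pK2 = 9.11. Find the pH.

pH = 8.31

From K2 = [H⁺][CO3^2-]/[HCO3-]:  pH = pK2 + log₁₀([CO3^2-]/[HCO3-])
log₁₀(0.158) = -0.801
pH = 9.11 + (-0.801) = 8.31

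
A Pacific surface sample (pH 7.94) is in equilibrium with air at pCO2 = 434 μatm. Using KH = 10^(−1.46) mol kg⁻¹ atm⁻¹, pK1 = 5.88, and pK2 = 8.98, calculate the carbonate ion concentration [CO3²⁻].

[CO3²⁻] = 0.158 mmol/kg

[CO2*] = KH · pCO2 = 10^(−1.46) × 434×10^-6 = 1.505×10^-5 mol/kg
α₀ = 1/(1 + K1/[H⁺] + K1K2/[H⁺]²) = 1/(1 + 10^+2.06 + 10^+1.02) = 0.007918
DIC = [CO2*]/α₀ = 1.505×10^-5 / 0.007918 = 1.900 mmol/kg
[CO3²⁻] = α₂·DIC; α₂ = 0.08292, so [CO3²⁻] = 0.08292 × 1.900 = 0.158 mmol/kg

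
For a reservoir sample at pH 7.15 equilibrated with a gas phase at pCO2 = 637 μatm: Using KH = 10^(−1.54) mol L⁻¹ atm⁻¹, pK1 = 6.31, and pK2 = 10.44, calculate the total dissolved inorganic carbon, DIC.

DIC = 0.146 mmol/L

[CO2*] = KH · pCO2 = 10^(−1.54) × 637×10^-6 = 1.837×10^-5 mol/L
α₀ = 1/(1 + K1/[H⁺] + K1K2/[H⁺]²) = 1/(1 + 10^+0.84 + 10^-2.45) = 0.1262
DIC = [CO2*]/α₀ = 1.837×10^-5 / 0.1262 = 0.146 mmol/L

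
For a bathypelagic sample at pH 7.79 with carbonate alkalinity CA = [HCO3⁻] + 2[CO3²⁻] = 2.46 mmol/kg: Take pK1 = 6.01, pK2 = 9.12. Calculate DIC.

CA = [HCO3⁻] + 2[CO3²⁻] = (α₁ + 2α₂)·DIC
At pH 7.79: [H⁺]/K1 = 10^-1.78 = 0.016596, K2/[H⁺] = 10^-1.33 = 0.046774
α₁ = 1/(1 + 0.016596 + 0.046774) = 1/1.0634 = 0.9404; α₂ = α₁·K2/[H⁺] = 0.04399
α₁ + 2α₂ = 1.0284
DIC = CA / (α₁ + 2α₂) = 2.46 / 1.0284 = 2.39 mmol/kg

DIC = 2.39 mmol/kg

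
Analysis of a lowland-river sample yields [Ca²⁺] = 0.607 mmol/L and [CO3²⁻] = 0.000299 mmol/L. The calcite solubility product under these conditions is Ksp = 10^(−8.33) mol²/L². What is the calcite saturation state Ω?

Ω = 0.0388

Ksp = 10^(−8.33) = 4.677×10^-9
Ω = [Ca²⁺][CO3²⁻]/Ksp = (0.607×10^-3)(0.000299×10^-3) / 4.677×10^-9 = 0.0388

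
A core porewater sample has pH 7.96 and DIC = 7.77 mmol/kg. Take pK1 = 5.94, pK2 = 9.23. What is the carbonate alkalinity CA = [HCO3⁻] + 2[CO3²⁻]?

CA = 8.09 mmol/kg

CA = [HCO3⁻] + 2[CO3²⁻] = (α₁ + 2α₂)·DIC
At pH 7.96: [H⁺]/K1 = 10^-2.02 = 0.0095499, K2/[H⁺] = 10^-1.27 = 0.053703
α₁ = 1/(1 + 0.0095499 + 0.053703) = 1/1.0633 = 0.9405; α₂ = α₁·K2/[H⁺] = 0.05051
α₁ + 2α₂ = 1.0415
CA = 1.0415 × 7.77 = 8.09 mmol/kg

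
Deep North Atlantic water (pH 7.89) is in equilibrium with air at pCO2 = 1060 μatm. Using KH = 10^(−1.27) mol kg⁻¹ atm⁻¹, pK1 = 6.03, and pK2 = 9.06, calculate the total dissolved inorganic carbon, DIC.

[CO2*] = KH · pCO2 = 10^(−1.27) × 1060×10^-6 = 5.693×10^-5 mol/kg
α₀ = 1/(1 + K1/[H⁺] + K1K2/[H⁺]²) = 1/(1 + 10^+1.86 + 10^+0.69) = 0.01276
DIC = [CO2*]/α₀ = 5.693×10^-5 / 0.01276 = 4.46 mmol/kg

DIC = 4.46 mmol/kg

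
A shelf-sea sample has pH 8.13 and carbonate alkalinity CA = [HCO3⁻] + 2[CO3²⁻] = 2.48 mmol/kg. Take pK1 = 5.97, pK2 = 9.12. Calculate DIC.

CA = [HCO3⁻] + 2[CO3²⁻] = (α₁ + 2α₂)·DIC
At pH 8.13: [H⁺]/K1 = 10^-2.16 = 0.0069183, K2/[H⁺] = 10^-0.99 = 0.10233
α₁ = 1/(1 + 0.0069183 + 0.10233) = 1/1.1092 = 0.9015; α₂ = α₁·K2/[H⁺] = 0.09225
α₁ + 2α₂ = 1.0860
DIC = CA / (α₁ + 2α₂) = 2.48 / 1.0860 = 2.28 mmol/kg

DIC = 2.28 mmol/kg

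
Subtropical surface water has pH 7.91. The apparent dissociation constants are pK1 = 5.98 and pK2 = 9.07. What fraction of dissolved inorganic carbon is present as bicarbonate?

α₁ = 0.925

α₁ = 1 / (1 + [H⁺]/K1 + K2/[H⁺]) = 1 / (1 + 10^-1.93 + 10^-1.16)
   = 1 / (1 + 0.011749 + 0.069183) = 1/1.0809 = 0.9251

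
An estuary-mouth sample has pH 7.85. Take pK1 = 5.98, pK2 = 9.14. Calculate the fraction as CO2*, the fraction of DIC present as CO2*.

α₀ = 0.0127

α₀ = 1 / (1 + K1/[H⁺] + K1K2/[H⁺]²) = 1 / (1 + 10^+1.87 + 10^+0.58)
   = 1 / (1 + 74.131 + 3.8019) = 1/78.933 = 0.01267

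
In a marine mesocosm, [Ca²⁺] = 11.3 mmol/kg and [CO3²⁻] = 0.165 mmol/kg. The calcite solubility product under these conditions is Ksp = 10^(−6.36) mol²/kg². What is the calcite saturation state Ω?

Ω = 4.27

Ksp = 10^(−6.36) = 4.365×10^-7
Ω = [Ca²⁺][CO3²⁻]/Ksp = (11.3×10^-3)(0.165×10^-3) / 4.365×10^-7 = 4.27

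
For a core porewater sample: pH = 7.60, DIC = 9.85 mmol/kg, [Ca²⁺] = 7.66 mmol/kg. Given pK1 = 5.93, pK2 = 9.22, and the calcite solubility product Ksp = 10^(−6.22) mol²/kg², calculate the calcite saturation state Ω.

α₂ = 1 / (1 + [H⁺]/K2 + [H⁺]²/(K1K2)) = 1 / (1 + 10^+1.62 + 10^-0.05)
   = 1 / (1 + 41.687 + 0.89125) = 1/43.578 = 0.02295
[CO3²⁻] = α₂ × DIC = 0.02295 × 9.85 = 0.2260 mmol/kg
Ksp = 10^(−6.22) = 6.026×10^-7
Ω = [Ca²⁺][CO3²⁻]/Ksp = (7.66×10^-3)(2.260×10^-4) / 6.026×10^-7 = 2.87

Ω = 2.87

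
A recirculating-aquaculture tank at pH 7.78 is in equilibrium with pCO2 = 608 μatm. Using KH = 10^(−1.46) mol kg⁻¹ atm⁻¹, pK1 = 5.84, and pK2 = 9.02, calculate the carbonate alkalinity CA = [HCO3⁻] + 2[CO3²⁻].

[CO2*] = KH · pCO2 = 10^(−1.46) × 608×10^-6 = 2.108×10^-5 mol/kg
α₀ = 1/(1 + K1/[H⁺] + K1K2/[H⁺]²) = 1/(1 + 10^+1.94 + 10^+0.70) = 0.01074
DIC = [CO2*]/α₀ = 2.108×10^-5 / 0.01074 = 1.963 mmol/kg
CA = (α₁ + 2α₂)·DIC = (0.9354 + 2×0.05383) × 1.963 = 2.05 mmol/kg

CA = 2.05 mmol/kg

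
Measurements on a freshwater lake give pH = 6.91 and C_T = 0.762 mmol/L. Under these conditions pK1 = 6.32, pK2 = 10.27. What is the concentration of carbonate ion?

α₂ = 1 / (1 + [H⁺]/K2 + [H⁺]²/(K1K2)) = 1 / (1 + 10^+3.36 + 10^+2.77)
   = 1 / (1 + 2290.9 + 588.84) = 1/2880.7 = 0.0003471
[CO3²⁻] = α₂ × DIC = 0.0003471 × 0.762 = 0.000265 mmol/L = 0.265 μmol/L

[CO3²⁻] = 0.265 μmol/L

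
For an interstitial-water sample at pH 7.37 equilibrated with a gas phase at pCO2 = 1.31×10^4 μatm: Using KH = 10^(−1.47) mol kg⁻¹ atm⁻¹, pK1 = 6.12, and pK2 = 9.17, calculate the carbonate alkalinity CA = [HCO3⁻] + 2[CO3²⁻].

CA = 8.14 mmol/kg

[CO2*] = KH · pCO2 = 10^(−1.47) × 1.31×10^4×10^-6 = 4.439×10^-4 mol/kg
α₀ = 1/(1 + K1/[H⁺] + K1K2/[H⁺]²) = 1/(1 + 10^+1.25 + 10^-0.55) = 0.05245
DIC = [CO2*]/α₀ = 4.439×10^-4 / 0.05245 = 8.463 mmol/kg
CA = (α₁ + 2α₂)·DIC = (0.9328 + 2×0.01478) × 8.463 = 8.14 mmol/kg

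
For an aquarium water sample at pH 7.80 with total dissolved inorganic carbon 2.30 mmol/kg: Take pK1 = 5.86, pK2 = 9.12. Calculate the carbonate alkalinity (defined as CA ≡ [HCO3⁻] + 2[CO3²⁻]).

CA = 2.38 mmol/kg

CA = [HCO3⁻] + 2[CO3²⁻] = (α₁ + 2α₂)·DIC
At pH 7.80: [H⁺]/K1 = 10^-1.94 = 0.011482, K2/[H⁺] = 10^-1.32 = 0.047863
α₁ = 1/(1 + 0.011482 + 0.047863) = 1/1.0593 = 0.9440; α₂ = α₁·K2/[H⁺] = 0.04518
α₁ + 2α₂ = 1.0343
CA = 1.0343 × 2.30 = 2.38 mmol/kg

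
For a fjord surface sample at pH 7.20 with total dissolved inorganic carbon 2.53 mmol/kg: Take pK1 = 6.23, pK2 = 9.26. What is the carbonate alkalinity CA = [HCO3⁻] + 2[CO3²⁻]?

CA = [HCO3⁻] + 2[CO3²⁻] = (α₁ + 2α₂)·DIC
At pH 7.20: [H⁺]/K1 = 10^-0.97 = 0.10715, K2/[H⁺] = 10^-2.06 = 0.0087096
α₁ = 1/(1 + 0.10715 + 0.0087096) = 1/1.1159 = 0.8962; α₂ = α₁·K2/[H⁺] = 0.007805
α₁ + 2α₂ = 0.9118
CA = 0.9118 × 2.53 = 2.31 mmol/kg

CA = 2.31 mmol/kg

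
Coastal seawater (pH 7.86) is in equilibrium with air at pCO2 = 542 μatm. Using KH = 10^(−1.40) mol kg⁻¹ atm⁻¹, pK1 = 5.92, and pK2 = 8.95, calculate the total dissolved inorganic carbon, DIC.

[CO2*] = KH · pCO2 = 10^(−1.40) × 542×10^-6 = 2.158×10^-5 mol/kg
α₀ = 1/(1 + K1/[H⁺] + K1K2/[H⁺]²) = 1/(1 + 10^+1.94 + 10^+0.85) = 0.01051
DIC = [CO2*]/α₀ = 2.158×10^-5 / 0.01051 = 2.05 mmol/kg

DIC = 2.05 mmol/kg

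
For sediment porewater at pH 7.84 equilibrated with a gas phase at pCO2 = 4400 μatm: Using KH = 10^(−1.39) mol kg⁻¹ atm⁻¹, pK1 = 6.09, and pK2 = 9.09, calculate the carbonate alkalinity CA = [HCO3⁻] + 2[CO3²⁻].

[CO2*] = KH · pCO2 = 10^(−1.39) × 4400×10^-6 = 1.792×10^-4 mol/kg
α₀ = 1/(1 + K1/[H⁺] + K1K2/[H⁺]²) = 1/(1 + 10^+1.75 + 10^+0.50) = 0.01656
DIC = [CO2*]/α₀ = 1.792×10^-4 / 0.01656 = 10.83 mmol/kg
CA = (α₁ + 2α₂)·DIC = (0.9311 + 2×0.05236) × 10.83 = 11.2 mmol/kg

CA = 11.2 mmol/kg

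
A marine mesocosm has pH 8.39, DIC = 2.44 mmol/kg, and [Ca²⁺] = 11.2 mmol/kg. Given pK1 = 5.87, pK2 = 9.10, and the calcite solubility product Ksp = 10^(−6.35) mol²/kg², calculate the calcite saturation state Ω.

α₂ = 1 / (1 + [H⁺]/K2 + [H⁺]²/(K1K2)) = 1 / (1 + 10^+0.71 + 10^-1.81)
   = 1 / (1 + 5.1286 + 0.015488) = 1/6.1441 = 0.1628
[CO3²⁻] = α₂ × DIC = 0.1628 × 2.44 = 0.3971 mmol/kg
Ksp = 10^(−6.35) = 4.467×10^-7
Ω = [Ca²⁺][CO3²⁻]/Ksp = (11.2×10^-3)(3.971×10^-4) / 4.467×10^-7 = 9.96

Ω = 9.96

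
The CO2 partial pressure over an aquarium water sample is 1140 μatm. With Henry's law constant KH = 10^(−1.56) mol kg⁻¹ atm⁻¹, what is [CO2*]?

[CO2*] = 31.4 μmol/kg

KH = 10^(−1.56) = 2.754×10^-2 mol kg⁻¹ atm⁻¹
[CO2*] = KH · pCO2 = 2.754×10^-2 × 1140×10^-6 atm = 3.14×10^-5 mol/kg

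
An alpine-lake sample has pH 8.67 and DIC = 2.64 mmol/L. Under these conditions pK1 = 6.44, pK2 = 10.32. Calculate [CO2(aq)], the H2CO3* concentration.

[CO2*] = 15.1 μmol/L

α₀ = 1 / (1 + K1/[H⁺] + K1K2/[H⁺]²) = 1 / (1 + 10^+2.23 + 10^+0.58)
   = 1 / (1 + 169.82 + 3.8019) = 1/174.63 = 0.005727
[CO2*] = α₀ × DIC = 0.005727 × 2.64 = 0.0151 mmol/L = 15.1 μmol/L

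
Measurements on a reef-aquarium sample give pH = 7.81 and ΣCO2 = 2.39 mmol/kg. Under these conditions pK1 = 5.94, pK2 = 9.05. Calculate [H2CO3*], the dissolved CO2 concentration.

α₀ = 1 / (1 + K1/[H⁺] + K1K2/[H⁺]²) = 1 / (1 + 10^+1.87 + 10^+0.63)
   = 1 / (1 + 74.131 + 4.2658) = 1/79.397 = 0.01259
[CO2*] = α₀ × DIC = 0.01259 × 2.39 = 0.0301 mmol/kg

[CO2*] = 0.0301 mmol/kg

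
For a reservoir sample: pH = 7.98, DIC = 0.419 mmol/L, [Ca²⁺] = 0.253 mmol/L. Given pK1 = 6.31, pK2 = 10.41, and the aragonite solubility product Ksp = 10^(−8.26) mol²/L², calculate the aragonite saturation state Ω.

Ω = 0.0699

α₂ = 1 / (1 + [H⁺]/K2 + [H⁺]²/(K1K2)) = 1 / (1 + 10^+2.43 + 10^+0.76)
   = 1 / (1 + 269.15 + 5.7544) = 1/275.91 = 0.003624
[CO3²⁻] = α₂ × DIC = 0.003624 × 0.419 = 0.001519 mmol/L = 1.519 μmol/L
Ksp = 10^(−8.26) = 5.495×10^-9
Ω = [Ca²⁺][CO3²⁻]/Ksp = (0.253×10^-3)(1.519×10^-6) / 5.495×10^-9 = 0.0699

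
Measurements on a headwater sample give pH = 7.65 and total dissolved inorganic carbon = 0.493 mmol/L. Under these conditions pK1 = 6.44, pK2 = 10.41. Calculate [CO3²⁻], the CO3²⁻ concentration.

α₂ = 1 / (1 + [H⁺]/K2 + [H⁺]²/(K1K2)) = 1 / (1 + 10^+2.76 + 10^+1.55)
   = 1 / (1 + 575.44 + 35.481) = 1/611.92 = 0.001634
[CO3²⁻] = α₂ × DIC = 0.001634 × 0.493 = 0.000806 mmol/L = 0.806 μmol/L

[CO3²⁻] = 0.806 μmol/L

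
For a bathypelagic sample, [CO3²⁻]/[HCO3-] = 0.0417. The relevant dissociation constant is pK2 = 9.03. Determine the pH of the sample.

From K2 = [H⁺][CO3²⁻]/[HCO3-]:  pH = pK2 + log₁₀([CO3²⁻]/[HCO3-])
log₁₀(0.0417) = -1.380
pH = 9.03 + (-1.380) = 7.65

pH = 7.65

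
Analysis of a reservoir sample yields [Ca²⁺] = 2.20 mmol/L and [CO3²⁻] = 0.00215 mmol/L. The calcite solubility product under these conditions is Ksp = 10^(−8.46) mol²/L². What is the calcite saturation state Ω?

Ksp = 10^(−8.46) = 3.467×10^-9
Ω = [Ca²⁺][CO3²⁻]/Ksp = (2.20×10^-3)(0.00215×10^-3) / 3.467×10^-9 = 1.36

Ω = 1.36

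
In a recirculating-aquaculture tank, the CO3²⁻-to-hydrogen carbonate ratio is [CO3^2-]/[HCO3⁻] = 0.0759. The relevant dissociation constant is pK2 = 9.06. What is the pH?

From K2 = [H⁺][CO3^2-]/[HCO3⁻]:  pH = pK2 + log₁₀([CO3^2-]/[HCO3⁻])
log₁₀(0.0759) = -1.120
pH = 9.06 + (-1.120) = 7.94

pH = 7.94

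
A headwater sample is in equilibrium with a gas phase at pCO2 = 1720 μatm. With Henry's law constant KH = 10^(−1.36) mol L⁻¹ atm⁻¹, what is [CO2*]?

[CO2*] = 75.1 μmol/L

KH = 10^(−1.36) = 4.365×10^-2 mol L⁻¹ atm⁻¹
[CO2*] = KH · pCO2 = 4.365×10^-2 × 1720×10^-6 atm = 7.51×10^-5 mol/L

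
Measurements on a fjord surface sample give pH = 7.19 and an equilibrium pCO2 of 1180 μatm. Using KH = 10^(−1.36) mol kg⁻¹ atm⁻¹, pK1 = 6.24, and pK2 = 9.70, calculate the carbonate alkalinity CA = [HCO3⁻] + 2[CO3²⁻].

[CO2*] = KH · pCO2 = 10^(−1.36) × 1180×10^-6 = 5.151×10^-5 mol/kg
α₀ = 1/(1 + K1/[H⁺] + K1K2/[H⁺]²) = 1/(1 + 10^+0.95 + 10^-1.56) = 0.1006
DIC = [CO2*]/α₀ = 5.151×10^-5 / 0.1006 = 0.5120 mmol/kg
CA = (α₁ + 2α₂)·DIC = (0.8966 + 2×0.002771) × 0.5120 = 0.462 mmol/kg

CA = 0.462 mmol/kg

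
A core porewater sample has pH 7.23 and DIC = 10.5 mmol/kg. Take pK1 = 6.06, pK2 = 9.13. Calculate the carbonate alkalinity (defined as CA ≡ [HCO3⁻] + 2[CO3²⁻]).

CA = [HCO3⁻] + 2[CO3²⁻] = (α₁ + 2α₂)·DIC
At pH 7.23: [H⁺]/K1 = 10^-1.17 = 0.067608, K2/[H⁺] = 10^-1.90 = 0.012589
α₁ = 1/(1 + 0.067608 + 0.012589) = 1/1.0802 = 0.9258; α₂ = α₁·K2/[H⁺] = 0.01165
α₁ + 2α₂ = 0.9491
CA = 0.9491 × 10.5 = 9.97 mmol/kg

CA = 9.97 mmol/kg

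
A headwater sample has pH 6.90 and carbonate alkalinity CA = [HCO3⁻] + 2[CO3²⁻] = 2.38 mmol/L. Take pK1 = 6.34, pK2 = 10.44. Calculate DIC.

CA = [HCO3⁻] + 2[CO3²⁻] = (α₁ + 2α₂)·DIC
At pH 6.90: [H⁺]/K1 = 10^-0.56 = 0.27542, K2/[H⁺] = 10^-3.54 = 0.00028840
α₁ = 1/(1 + 0.27542 + 0.00028840) = 1/1.2757 = 0.7839; α₂ = α₁·K2/[H⁺] = 0.0002261
α₁ + 2α₂ = 0.7843
DIC = CA / (α₁ + 2α₂) = 2.38 / 0.7843 = 3.03 mmol/L

DIC = 3.03 mmol/L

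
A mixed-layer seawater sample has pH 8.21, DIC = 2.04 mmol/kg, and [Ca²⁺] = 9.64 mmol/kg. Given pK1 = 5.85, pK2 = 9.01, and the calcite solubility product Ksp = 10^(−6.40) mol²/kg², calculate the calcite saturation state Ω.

α₂ = 1 / (1 + [H⁺]/K2 + [H⁺]²/(K1K2)) = 1 / (1 + 10^+0.80 + 10^-1.56)
   = 1 / (1 + 6.3096 + 0.027542) = 1/7.3371 = 0.1363
[CO3²⁻] = α₂ × DIC = 0.1363 × 2.04 = 0.2780 mmol/kg
Ksp = 10^(−6.40) = 3.981×10^-7
Ω = [Ca²⁺][CO3²⁻]/Ksp = (9.64×10^-3)(2.780×10^-4) / 3.981×10^-7 = 6.73

Ω = 6.73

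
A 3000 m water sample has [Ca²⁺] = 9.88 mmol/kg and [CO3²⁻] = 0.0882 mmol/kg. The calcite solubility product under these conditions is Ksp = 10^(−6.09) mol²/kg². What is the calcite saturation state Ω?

Ksp = 10^(−6.09) = 8.128×10^-7
Ω = [Ca²⁺][CO3²⁻]/Ksp = (9.88×10^-3)(0.0882×10^-3) / 8.128×10^-7 = 1.07

Ω = 1.07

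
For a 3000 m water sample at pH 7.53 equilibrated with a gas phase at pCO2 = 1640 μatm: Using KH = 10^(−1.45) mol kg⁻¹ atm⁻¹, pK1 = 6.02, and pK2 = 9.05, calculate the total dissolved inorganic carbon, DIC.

[CO2*] = KH · pCO2 = 10^(−1.45) × 1640×10^-6 = 5.819×10^-5 mol/kg
α₀ = 1/(1 + K1/[H⁺] + K1K2/[H⁺]²) = 1/(1 + 10^+1.51 + 10^-0.01) = 0.02912
DIC = [CO2*]/α₀ = 5.819×10^-5 / 0.02912 = 2.00 mmol/kg

DIC = 2.00 mmol/kg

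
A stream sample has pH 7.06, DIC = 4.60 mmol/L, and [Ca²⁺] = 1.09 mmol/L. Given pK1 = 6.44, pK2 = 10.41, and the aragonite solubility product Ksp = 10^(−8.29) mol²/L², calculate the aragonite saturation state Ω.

α₂ = 1 / (1 + [H⁺]/K2 + [H⁺]²/(K1K2)) = 1 / (1 + 10^+3.35 + 10^+2.73)
   = 1 / (1 + 2238.7 + 537.03) = 1/2776.8 = 0.0003601
[CO3²⁻] = α₂ × DIC = 0.0003601 × 4.60 = 0.001657 mmol/L = 1.657 μmol/L
Ksp = 10^(−8.29) = 5.129×10^-9
Ω = [Ca²⁺][CO3²⁻]/Ksp = (1.09×10^-3)(1.657×10^-6) / 5.129×10^-9 = 0.352

Ω = 0.352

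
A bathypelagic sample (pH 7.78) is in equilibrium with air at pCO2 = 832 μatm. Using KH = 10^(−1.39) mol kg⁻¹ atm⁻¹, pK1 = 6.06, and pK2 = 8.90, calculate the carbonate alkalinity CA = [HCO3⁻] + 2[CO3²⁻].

[CO2*] = KH · pCO2 = 10^(−1.39) × 832×10^-6 = 3.389×10^-5 mol/kg
α₀ = 1/(1 + K1/[H⁺] + K1K2/[H⁺]²) = 1/(1 + 10^+1.72 + 10^+0.60) = 0.01740
DIC = [CO2*]/α₀ = 3.389×10^-5 / 0.01740 = 1.948 mmol/kg
CA = (α₁ + 2α₂)·DIC = (0.9133 + 2×0.06928) × 1.948 = 2.05 mmol/kg

CA = 2.05 mmol/kg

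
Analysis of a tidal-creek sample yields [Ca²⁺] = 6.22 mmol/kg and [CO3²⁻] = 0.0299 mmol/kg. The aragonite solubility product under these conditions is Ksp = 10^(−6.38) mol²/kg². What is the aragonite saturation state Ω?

Ω = 0.446

Ksp = 10^(−6.38) = 4.169×10^-7
Ω = [Ca²⁺][CO3²⁻]/Ksp = (6.22×10^-3)(0.0299×10^-3) / 4.169×10^-7 = 0.446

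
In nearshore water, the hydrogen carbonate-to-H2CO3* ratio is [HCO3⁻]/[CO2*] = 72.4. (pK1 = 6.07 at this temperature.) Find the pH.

pH = 7.93

From K1 = [H⁺][HCO3⁻]/[CO2*]:  pH = pK1 + log₁₀([HCO3⁻]/[CO2*])
log₁₀(72.4) = +1.860
pH = 6.07 + (+1.860) = 7.93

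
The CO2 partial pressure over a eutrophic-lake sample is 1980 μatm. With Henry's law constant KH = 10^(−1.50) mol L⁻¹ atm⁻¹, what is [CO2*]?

[CO2*] = 62.6 μmol/L

KH = 10^(−1.50) = 3.162×10^-2 mol L⁻¹ atm⁻¹
[CO2*] = KH · pCO2 = 3.162×10^-2 × 1980×10^-6 atm = 6.26×10^-5 mol/L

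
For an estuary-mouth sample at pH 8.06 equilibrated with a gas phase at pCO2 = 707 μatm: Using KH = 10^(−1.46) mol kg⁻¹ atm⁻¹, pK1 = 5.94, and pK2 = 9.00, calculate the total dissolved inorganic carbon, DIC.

[CO2*] = KH · pCO2 = 10^(−1.46) × 707×10^-6 = 2.451×10^-5 mol/kg
α₀ = 1/(1 + K1/[H⁺] + K1K2/[H⁺]²) = 1/(1 + 10^+2.12 + 10^+1.18) = 0.006759
DIC = [CO2*]/α₀ = 2.451×10^-5 / 0.006759 = 3.63 mmol/kg

DIC = 3.63 mmol/kg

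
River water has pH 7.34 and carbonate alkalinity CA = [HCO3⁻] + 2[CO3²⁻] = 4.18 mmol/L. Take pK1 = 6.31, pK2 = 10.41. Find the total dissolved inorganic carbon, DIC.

DIC = 4.57 mmol/L

CA = [HCO3⁻] + 2[CO3²⁻] = (α₁ + 2α₂)·DIC
At pH 7.34: [H⁺]/K1 = 10^-1.03 = 0.093325, K2/[H⁺] = 10^-3.07 = 0.00085114
α₁ = 1/(1 + 0.093325 + 0.00085114) = 1/1.0942 = 0.9139; α₂ = α₁·K2/[H⁺] = 0.0007779
α₁ + 2α₂ = 0.9155
DIC = CA / (α₁ + 2α₂) = 4.18 / 0.9155 = 4.57 mmol/L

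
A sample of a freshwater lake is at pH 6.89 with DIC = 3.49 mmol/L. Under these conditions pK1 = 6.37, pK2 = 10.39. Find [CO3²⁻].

α₂ = 1 / (1 + [H⁺]/K2 + [H⁺]²/(K1K2)) = 1 / (1 + 10^+3.50 + 10^+2.98)
   = 1 / (1 + 3162.3 + 954.99) = 1/4118.3 = 0.0002428
[CO3²⁻] = α₂ × DIC = 0.0002428 × 3.49 = 0.000847 mmol/L = 0.847 μmol/L

[CO3²⁻] = 0.847 μmol/L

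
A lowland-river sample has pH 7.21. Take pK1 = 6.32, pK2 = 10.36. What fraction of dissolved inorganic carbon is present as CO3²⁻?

α₂ = 0.000627

α₂ = 1 / (1 + [H⁺]/K2 + [H⁺]²/(K1K2)) = 1 / (1 + 10^+3.15 + 10^+2.26)
   = 1 / (1 + 1412.5 + 181.97) = 1/1595.5 = 0.0006268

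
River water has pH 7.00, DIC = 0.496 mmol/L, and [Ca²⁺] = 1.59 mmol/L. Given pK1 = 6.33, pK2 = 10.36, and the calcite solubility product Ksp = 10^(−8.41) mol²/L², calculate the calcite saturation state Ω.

α₂ = 1 / (1 + [H⁺]/K2 + [H⁺]²/(K1K2)) = 1 / (1 + 10^+3.36 + 10^+2.69)
   = 1 / (1 + 2290.9 + 489.78) = 1/2781.6 = 0.0003595
[CO3²⁻] = α₂ × DIC = 0.0003595 × 0.496 = 0.0001783 mmol/L = 0.1783 μmol/L
Ksp = 10^(−8.41) = 3.890×10^-9
Ω = [Ca²⁺][CO3²⁻]/Ksp = (1.59×10^-3)(1.783×10^-7) / 3.890×10^-9 = 0.0729

Ω = 0.0729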